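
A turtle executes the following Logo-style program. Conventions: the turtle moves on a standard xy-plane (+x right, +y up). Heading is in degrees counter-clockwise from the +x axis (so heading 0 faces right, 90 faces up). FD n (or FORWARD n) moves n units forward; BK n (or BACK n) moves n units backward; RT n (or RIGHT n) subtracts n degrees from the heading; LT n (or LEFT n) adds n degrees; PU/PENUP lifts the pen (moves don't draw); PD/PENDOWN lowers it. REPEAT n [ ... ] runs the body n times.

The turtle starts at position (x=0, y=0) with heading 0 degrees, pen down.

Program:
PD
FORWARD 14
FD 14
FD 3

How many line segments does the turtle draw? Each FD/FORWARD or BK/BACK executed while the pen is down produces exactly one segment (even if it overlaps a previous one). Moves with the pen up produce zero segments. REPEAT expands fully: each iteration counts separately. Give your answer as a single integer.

Answer: 3

Derivation:
Executing turtle program step by step:
Start: pos=(0,0), heading=0, pen down
PD: pen down
FD 14: (0,0) -> (14,0) [heading=0, draw]
FD 14: (14,0) -> (28,0) [heading=0, draw]
FD 3: (28,0) -> (31,0) [heading=0, draw]
Final: pos=(31,0), heading=0, 3 segment(s) drawn
Segments drawn: 3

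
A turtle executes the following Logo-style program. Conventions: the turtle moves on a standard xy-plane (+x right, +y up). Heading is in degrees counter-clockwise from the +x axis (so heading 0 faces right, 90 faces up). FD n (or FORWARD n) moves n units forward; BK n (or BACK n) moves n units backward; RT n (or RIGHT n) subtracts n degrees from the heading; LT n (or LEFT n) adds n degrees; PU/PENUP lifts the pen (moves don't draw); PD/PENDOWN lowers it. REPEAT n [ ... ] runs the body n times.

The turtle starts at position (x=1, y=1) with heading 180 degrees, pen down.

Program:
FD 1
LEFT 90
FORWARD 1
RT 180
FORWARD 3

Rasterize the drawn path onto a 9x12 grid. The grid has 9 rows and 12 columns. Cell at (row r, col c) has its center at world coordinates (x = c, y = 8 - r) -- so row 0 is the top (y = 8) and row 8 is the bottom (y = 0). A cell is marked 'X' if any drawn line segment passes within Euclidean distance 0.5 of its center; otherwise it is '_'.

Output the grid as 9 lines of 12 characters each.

Answer: ____________
____________
____________
____________
____________
X___________
X___________
XX__________
X___________

Derivation:
Segment 0: (1,1) -> (0,1)
Segment 1: (0,1) -> (-0,0)
Segment 2: (-0,0) -> (0,3)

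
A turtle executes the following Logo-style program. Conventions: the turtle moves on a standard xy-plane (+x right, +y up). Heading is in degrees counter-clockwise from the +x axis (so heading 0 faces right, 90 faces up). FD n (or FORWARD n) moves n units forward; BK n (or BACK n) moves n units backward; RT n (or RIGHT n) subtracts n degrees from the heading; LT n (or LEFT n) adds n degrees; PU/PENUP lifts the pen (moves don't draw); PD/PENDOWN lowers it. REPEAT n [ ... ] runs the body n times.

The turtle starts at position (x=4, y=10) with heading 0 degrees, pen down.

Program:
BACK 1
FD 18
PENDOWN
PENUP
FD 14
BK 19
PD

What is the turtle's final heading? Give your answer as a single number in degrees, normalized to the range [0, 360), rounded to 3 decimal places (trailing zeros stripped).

Answer: 0

Derivation:
Executing turtle program step by step:
Start: pos=(4,10), heading=0, pen down
BK 1: (4,10) -> (3,10) [heading=0, draw]
FD 18: (3,10) -> (21,10) [heading=0, draw]
PD: pen down
PU: pen up
FD 14: (21,10) -> (35,10) [heading=0, move]
BK 19: (35,10) -> (16,10) [heading=0, move]
PD: pen down
Final: pos=(16,10), heading=0, 2 segment(s) drawn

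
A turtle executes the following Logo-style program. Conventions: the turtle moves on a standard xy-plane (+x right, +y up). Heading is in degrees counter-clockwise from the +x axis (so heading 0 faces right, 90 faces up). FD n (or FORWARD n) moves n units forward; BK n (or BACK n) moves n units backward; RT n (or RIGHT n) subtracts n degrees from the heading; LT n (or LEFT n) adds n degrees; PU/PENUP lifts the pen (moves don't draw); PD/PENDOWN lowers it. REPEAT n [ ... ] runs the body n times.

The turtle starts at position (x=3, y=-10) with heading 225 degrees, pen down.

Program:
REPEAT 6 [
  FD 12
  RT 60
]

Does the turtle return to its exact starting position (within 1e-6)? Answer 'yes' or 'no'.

Executing turtle program step by step:
Start: pos=(3,-10), heading=225, pen down
REPEAT 6 [
  -- iteration 1/6 --
  FD 12: (3,-10) -> (-5.485,-18.485) [heading=225, draw]
  RT 60: heading 225 -> 165
  -- iteration 2/6 --
  FD 12: (-5.485,-18.485) -> (-17.076,-15.379) [heading=165, draw]
  RT 60: heading 165 -> 105
  -- iteration 3/6 --
  FD 12: (-17.076,-15.379) -> (-20.182,-3.788) [heading=105, draw]
  RT 60: heading 105 -> 45
  -- iteration 4/6 --
  FD 12: (-20.182,-3.788) -> (-11.697,4.697) [heading=45, draw]
  RT 60: heading 45 -> 345
  -- iteration 5/6 --
  FD 12: (-11.697,4.697) -> (-0.106,1.591) [heading=345, draw]
  RT 60: heading 345 -> 285
  -- iteration 6/6 --
  FD 12: (-0.106,1.591) -> (3,-10) [heading=285, draw]
  RT 60: heading 285 -> 225
]
Final: pos=(3,-10), heading=225, 6 segment(s) drawn

Start position: (3, -10)
Final position: (3, -10)
Distance = 0; < 1e-6 -> CLOSED

Answer: yes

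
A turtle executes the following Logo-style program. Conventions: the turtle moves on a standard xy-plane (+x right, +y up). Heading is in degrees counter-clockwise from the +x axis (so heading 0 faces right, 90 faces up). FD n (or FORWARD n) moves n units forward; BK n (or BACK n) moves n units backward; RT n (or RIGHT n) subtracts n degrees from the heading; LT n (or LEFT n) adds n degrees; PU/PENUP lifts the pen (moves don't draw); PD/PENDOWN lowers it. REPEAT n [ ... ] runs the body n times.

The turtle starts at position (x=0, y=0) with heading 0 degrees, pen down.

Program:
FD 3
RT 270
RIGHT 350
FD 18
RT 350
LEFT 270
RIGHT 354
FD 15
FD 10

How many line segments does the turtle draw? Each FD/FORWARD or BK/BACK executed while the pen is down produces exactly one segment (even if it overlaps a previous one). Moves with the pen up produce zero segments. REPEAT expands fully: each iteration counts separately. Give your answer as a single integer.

Answer: 4

Derivation:
Executing turtle program step by step:
Start: pos=(0,0), heading=0, pen down
FD 3: (0,0) -> (3,0) [heading=0, draw]
RT 270: heading 0 -> 90
RT 350: heading 90 -> 100
FD 18: (3,0) -> (-0.126,17.727) [heading=100, draw]
RT 350: heading 100 -> 110
LT 270: heading 110 -> 20
RT 354: heading 20 -> 26
FD 15: (-0.126,17.727) -> (13.356,24.302) [heading=26, draw]
FD 10: (13.356,24.302) -> (22.344,28.686) [heading=26, draw]
Final: pos=(22.344,28.686), heading=26, 4 segment(s) drawn
Segments drawn: 4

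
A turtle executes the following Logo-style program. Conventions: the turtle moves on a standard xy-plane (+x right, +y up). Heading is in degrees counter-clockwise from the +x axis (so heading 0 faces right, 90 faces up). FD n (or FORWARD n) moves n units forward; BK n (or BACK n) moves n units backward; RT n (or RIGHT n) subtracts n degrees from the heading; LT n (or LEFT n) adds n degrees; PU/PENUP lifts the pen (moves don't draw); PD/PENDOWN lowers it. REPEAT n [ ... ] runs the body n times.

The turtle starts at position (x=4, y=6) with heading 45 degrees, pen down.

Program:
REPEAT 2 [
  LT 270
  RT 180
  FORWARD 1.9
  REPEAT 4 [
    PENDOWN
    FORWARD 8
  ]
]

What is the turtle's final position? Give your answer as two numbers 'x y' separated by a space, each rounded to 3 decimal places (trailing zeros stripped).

Answer: -43.942 6

Derivation:
Executing turtle program step by step:
Start: pos=(4,6), heading=45, pen down
REPEAT 2 [
  -- iteration 1/2 --
  LT 270: heading 45 -> 315
  RT 180: heading 315 -> 135
  FD 1.9: (4,6) -> (2.656,7.344) [heading=135, draw]
  REPEAT 4 [
    -- iteration 1/4 --
    PD: pen down
    FD 8: (2.656,7.344) -> (-3,13) [heading=135, draw]
    -- iteration 2/4 --
    PD: pen down
    FD 8: (-3,13) -> (-8.657,18.657) [heading=135, draw]
    -- iteration 3/4 --
    PD: pen down
    FD 8: (-8.657,18.657) -> (-14.314,24.314) [heading=135, draw]
    -- iteration 4/4 --
    PD: pen down
    FD 8: (-14.314,24.314) -> (-19.971,29.971) [heading=135, draw]
  ]
  -- iteration 2/2 --
  LT 270: heading 135 -> 45
  RT 180: heading 45 -> 225
  FD 1.9: (-19.971,29.971) -> (-21.314,28.627) [heading=225, draw]
  REPEAT 4 [
    -- iteration 1/4 --
    PD: pen down
    FD 8: (-21.314,28.627) -> (-26.971,22.971) [heading=225, draw]
    -- iteration 2/4 --
    PD: pen down
    FD 8: (-26.971,22.971) -> (-32.628,17.314) [heading=225, draw]
    -- iteration 3/4 --
    PD: pen down
    FD 8: (-32.628,17.314) -> (-38.285,11.657) [heading=225, draw]
    -- iteration 4/4 --
    PD: pen down
    FD 8: (-38.285,11.657) -> (-43.942,6) [heading=225, draw]
  ]
]
Final: pos=(-43.942,6), heading=225, 10 segment(s) drawn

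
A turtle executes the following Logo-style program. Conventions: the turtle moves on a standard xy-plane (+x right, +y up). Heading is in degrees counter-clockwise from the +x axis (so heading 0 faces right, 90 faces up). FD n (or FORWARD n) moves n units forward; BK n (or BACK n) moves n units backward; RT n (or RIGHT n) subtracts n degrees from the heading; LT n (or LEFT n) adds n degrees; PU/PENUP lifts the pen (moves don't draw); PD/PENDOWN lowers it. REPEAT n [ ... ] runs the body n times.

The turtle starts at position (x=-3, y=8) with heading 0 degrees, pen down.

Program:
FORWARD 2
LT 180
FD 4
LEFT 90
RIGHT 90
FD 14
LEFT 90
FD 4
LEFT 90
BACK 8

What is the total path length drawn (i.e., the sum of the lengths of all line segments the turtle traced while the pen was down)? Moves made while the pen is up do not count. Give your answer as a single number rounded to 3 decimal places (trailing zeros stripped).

Executing turtle program step by step:
Start: pos=(-3,8), heading=0, pen down
FD 2: (-3,8) -> (-1,8) [heading=0, draw]
LT 180: heading 0 -> 180
FD 4: (-1,8) -> (-5,8) [heading=180, draw]
LT 90: heading 180 -> 270
RT 90: heading 270 -> 180
FD 14: (-5,8) -> (-19,8) [heading=180, draw]
LT 90: heading 180 -> 270
FD 4: (-19,8) -> (-19,4) [heading=270, draw]
LT 90: heading 270 -> 0
BK 8: (-19,4) -> (-27,4) [heading=0, draw]
Final: pos=(-27,4), heading=0, 5 segment(s) drawn

Segment lengths:
  seg 1: (-3,8) -> (-1,8), length = 2
  seg 2: (-1,8) -> (-5,8), length = 4
  seg 3: (-5,8) -> (-19,8), length = 14
  seg 4: (-19,8) -> (-19,4), length = 4
  seg 5: (-19,4) -> (-27,4), length = 8
Total = 32

Answer: 32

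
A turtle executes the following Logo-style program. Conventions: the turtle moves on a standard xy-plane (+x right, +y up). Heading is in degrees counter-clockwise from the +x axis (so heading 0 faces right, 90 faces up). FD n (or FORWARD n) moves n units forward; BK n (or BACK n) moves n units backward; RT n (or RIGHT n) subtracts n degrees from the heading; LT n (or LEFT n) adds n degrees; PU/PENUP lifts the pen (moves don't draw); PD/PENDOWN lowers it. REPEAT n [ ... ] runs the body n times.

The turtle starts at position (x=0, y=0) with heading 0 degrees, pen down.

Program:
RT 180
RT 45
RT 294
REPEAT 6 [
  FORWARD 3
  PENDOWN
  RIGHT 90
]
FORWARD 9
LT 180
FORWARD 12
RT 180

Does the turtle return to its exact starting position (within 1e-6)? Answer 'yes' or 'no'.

Answer: no

Derivation:
Executing turtle program step by step:
Start: pos=(0,0), heading=0, pen down
RT 180: heading 0 -> 180
RT 45: heading 180 -> 135
RT 294: heading 135 -> 201
REPEAT 6 [
  -- iteration 1/6 --
  FD 3: (0,0) -> (-2.801,-1.075) [heading=201, draw]
  PD: pen down
  RT 90: heading 201 -> 111
  -- iteration 2/6 --
  FD 3: (-2.801,-1.075) -> (-3.876,1.726) [heading=111, draw]
  PD: pen down
  RT 90: heading 111 -> 21
  -- iteration 3/6 --
  FD 3: (-3.876,1.726) -> (-1.075,2.801) [heading=21, draw]
  PD: pen down
  RT 90: heading 21 -> 291
  -- iteration 4/6 --
  FD 3: (-1.075,2.801) -> (0,0) [heading=291, draw]
  PD: pen down
  RT 90: heading 291 -> 201
  -- iteration 5/6 --
  FD 3: (0,0) -> (-2.801,-1.075) [heading=201, draw]
  PD: pen down
  RT 90: heading 201 -> 111
  -- iteration 6/6 --
  FD 3: (-2.801,-1.075) -> (-3.876,1.726) [heading=111, draw]
  PD: pen down
  RT 90: heading 111 -> 21
]
FD 9: (-3.876,1.726) -> (4.526,4.951) [heading=21, draw]
LT 180: heading 21 -> 201
FD 12: (4.526,4.951) -> (-6.677,0.651) [heading=201, draw]
RT 180: heading 201 -> 21
Final: pos=(-6.677,0.651), heading=21, 8 segment(s) drawn

Start position: (0, 0)
Final position: (-6.677, 0.651)
Distance = 6.708; >= 1e-6 -> NOT closed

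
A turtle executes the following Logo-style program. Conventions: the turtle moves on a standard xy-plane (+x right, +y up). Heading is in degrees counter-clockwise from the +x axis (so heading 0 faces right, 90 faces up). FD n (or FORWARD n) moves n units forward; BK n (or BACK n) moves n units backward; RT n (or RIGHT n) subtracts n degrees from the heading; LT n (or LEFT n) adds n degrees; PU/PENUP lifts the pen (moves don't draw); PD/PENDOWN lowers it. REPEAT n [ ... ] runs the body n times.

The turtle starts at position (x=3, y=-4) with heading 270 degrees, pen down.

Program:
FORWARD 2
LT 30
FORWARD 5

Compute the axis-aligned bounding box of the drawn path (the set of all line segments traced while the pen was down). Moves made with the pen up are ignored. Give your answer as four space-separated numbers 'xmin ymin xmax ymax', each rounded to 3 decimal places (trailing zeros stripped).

Executing turtle program step by step:
Start: pos=(3,-4), heading=270, pen down
FD 2: (3,-4) -> (3,-6) [heading=270, draw]
LT 30: heading 270 -> 300
FD 5: (3,-6) -> (5.5,-10.33) [heading=300, draw]
Final: pos=(5.5,-10.33), heading=300, 2 segment(s) drawn

Segment endpoints: x in {3, 3, 5.5}, y in {-10.33, -6, -4}
xmin=3, ymin=-10.33, xmax=5.5, ymax=-4

Answer: 3 -10.33 5.5 -4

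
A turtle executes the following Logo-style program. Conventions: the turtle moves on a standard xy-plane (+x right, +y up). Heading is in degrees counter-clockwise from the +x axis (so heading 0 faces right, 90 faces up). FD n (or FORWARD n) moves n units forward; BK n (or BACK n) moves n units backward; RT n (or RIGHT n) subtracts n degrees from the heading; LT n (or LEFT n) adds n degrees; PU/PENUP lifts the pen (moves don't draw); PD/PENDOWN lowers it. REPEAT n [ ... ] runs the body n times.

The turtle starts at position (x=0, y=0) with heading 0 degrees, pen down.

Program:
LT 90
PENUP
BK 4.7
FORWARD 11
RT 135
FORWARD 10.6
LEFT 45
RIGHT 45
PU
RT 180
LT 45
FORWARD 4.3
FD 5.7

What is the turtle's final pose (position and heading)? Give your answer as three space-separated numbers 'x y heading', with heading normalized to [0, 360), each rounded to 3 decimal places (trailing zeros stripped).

Executing turtle program step by step:
Start: pos=(0,0), heading=0, pen down
LT 90: heading 0 -> 90
PU: pen up
BK 4.7: (0,0) -> (0,-4.7) [heading=90, move]
FD 11: (0,-4.7) -> (0,6.3) [heading=90, move]
RT 135: heading 90 -> 315
FD 10.6: (0,6.3) -> (7.495,-1.195) [heading=315, move]
LT 45: heading 315 -> 0
RT 45: heading 0 -> 315
PU: pen up
RT 180: heading 315 -> 135
LT 45: heading 135 -> 180
FD 4.3: (7.495,-1.195) -> (3.195,-1.195) [heading=180, move]
FD 5.7: (3.195,-1.195) -> (-2.505,-1.195) [heading=180, move]
Final: pos=(-2.505,-1.195), heading=180, 0 segment(s) drawn

Answer: -2.505 -1.195 180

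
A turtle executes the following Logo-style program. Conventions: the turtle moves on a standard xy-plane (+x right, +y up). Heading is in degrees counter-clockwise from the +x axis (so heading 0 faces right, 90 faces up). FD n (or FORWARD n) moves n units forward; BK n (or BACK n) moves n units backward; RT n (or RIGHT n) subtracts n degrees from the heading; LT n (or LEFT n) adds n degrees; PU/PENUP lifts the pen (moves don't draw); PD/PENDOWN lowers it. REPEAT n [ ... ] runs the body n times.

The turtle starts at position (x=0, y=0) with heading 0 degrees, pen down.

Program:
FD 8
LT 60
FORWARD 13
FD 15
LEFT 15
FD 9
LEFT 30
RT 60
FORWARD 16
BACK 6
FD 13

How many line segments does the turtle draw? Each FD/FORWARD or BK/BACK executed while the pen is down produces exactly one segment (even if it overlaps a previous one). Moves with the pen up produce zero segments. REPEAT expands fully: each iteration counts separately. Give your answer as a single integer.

Answer: 7

Derivation:
Executing turtle program step by step:
Start: pos=(0,0), heading=0, pen down
FD 8: (0,0) -> (8,0) [heading=0, draw]
LT 60: heading 0 -> 60
FD 13: (8,0) -> (14.5,11.258) [heading=60, draw]
FD 15: (14.5,11.258) -> (22,24.249) [heading=60, draw]
LT 15: heading 60 -> 75
FD 9: (22,24.249) -> (24.329,32.942) [heading=75, draw]
LT 30: heading 75 -> 105
RT 60: heading 105 -> 45
FD 16: (24.329,32.942) -> (35.643,44.256) [heading=45, draw]
BK 6: (35.643,44.256) -> (31.4,40.013) [heading=45, draw]
FD 13: (31.4,40.013) -> (40.593,49.205) [heading=45, draw]
Final: pos=(40.593,49.205), heading=45, 7 segment(s) drawn
Segments drawn: 7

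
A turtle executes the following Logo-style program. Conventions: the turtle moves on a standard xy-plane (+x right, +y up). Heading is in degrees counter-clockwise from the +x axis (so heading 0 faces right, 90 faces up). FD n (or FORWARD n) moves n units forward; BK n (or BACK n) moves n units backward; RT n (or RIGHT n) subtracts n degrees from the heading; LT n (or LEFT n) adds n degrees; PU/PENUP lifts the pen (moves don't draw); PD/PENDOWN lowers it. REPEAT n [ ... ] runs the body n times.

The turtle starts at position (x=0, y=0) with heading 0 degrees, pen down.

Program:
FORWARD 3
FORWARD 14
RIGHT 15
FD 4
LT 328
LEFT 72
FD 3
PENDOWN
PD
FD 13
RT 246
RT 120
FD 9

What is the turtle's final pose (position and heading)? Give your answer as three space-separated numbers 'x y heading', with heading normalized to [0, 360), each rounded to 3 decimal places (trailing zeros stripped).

Executing turtle program step by step:
Start: pos=(0,0), heading=0, pen down
FD 3: (0,0) -> (3,0) [heading=0, draw]
FD 14: (3,0) -> (17,0) [heading=0, draw]
RT 15: heading 0 -> 345
FD 4: (17,0) -> (20.864,-1.035) [heading=345, draw]
LT 328: heading 345 -> 313
LT 72: heading 313 -> 25
FD 3: (20.864,-1.035) -> (23.583,0.233) [heading=25, draw]
PD: pen down
PD: pen down
FD 13: (23.583,0.233) -> (35.365,5.727) [heading=25, draw]
RT 246: heading 25 -> 139
RT 120: heading 139 -> 19
FD 9: (35.365,5.727) -> (43.874,8.657) [heading=19, draw]
Final: pos=(43.874,8.657), heading=19, 6 segment(s) drawn

Answer: 43.874 8.657 19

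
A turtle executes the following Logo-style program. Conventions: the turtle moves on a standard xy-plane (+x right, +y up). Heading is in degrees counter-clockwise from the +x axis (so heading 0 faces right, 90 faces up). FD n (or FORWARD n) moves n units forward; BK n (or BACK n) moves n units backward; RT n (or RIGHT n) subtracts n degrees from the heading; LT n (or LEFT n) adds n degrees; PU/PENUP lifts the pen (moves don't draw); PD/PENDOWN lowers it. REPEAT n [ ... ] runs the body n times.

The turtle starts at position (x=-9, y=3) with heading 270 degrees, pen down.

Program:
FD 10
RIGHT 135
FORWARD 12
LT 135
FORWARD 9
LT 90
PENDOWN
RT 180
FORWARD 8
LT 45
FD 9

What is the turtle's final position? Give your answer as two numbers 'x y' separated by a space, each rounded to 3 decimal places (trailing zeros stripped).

Answer: -31.849 -13.879

Derivation:
Executing turtle program step by step:
Start: pos=(-9,3), heading=270, pen down
FD 10: (-9,3) -> (-9,-7) [heading=270, draw]
RT 135: heading 270 -> 135
FD 12: (-9,-7) -> (-17.485,1.485) [heading=135, draw]
LT 135: heading 135 -> 270
FD 9: (-17.485,1.485) -> (-17.485,-7.515) [heading=270, draw]
LT 90: heading 270 -> 0
PD: pen down
RT 180: heading 0 -> 180
FD 8: (-17.485,-7.515) -> (-25.485,-7.515) [heading=180, draw]
LT 45: heading 180 -> 225
FD 9: (-25.485,-7.515) -> (-31.849,-13.879) [heading=225, draw]
Final: pos=(-31.849,-13.879), heading=225, 5 segment(s) drawn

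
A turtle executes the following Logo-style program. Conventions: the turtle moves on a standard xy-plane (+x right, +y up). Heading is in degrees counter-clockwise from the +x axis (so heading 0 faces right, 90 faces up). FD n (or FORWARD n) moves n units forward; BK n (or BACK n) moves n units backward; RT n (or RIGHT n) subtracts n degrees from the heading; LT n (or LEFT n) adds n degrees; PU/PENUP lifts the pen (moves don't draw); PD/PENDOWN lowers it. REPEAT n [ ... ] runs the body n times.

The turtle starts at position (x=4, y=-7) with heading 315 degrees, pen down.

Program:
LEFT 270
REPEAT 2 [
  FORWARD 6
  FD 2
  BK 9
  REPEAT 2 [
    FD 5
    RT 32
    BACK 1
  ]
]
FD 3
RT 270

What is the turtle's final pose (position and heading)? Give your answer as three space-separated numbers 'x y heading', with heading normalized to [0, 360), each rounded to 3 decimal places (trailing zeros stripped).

Answer: -8.323 -4.658 187

Derivation:
Executing turtle program step by step:
Start: pos=(4,-7), heading=315, pen down
LT 270: heading 315 -> 225
REPEAT 2 [
  -- iteration 1/2 --
  FD 6: (4,-7) -> (-0.243,-11.243) [heading=225, draw]
  FD 2: (-0.243,-11.243) -> (-1.657,-12.657) [heading=225, draw]
  BK 9: (-1.657,-12.657) -> (4.707,-6.293) [heading=225, draw]
  REPEAT 2 [
    -- iteration 1/2 --
    FD 5: (4.707,-6.293) -> (1.172,-9.828) [heading=225, draw]
    RT 32: heading 225 -> 193
    BK 1: (1.172,-9.828) -> (2.146,-9.603) [heading=193, draw]
    -- iteration 2/2 --
    FD 5: (2.146,-9.603) -> (-2.726,-10.728) [heading=193, draw]
    RT 32: heading 193 -> 161
    BK 1: (-2.726,-10.728) -> (-1.78,-11.054) [heading=161, draw]
  ]
  -- iteration 2/2 --
  FD 6: (-1.78,-11.054) -> (-7.454,-9.1) [heading=161, draw]
  FD 2: (-7.454,-9.1) -> (-9.345,-8.449) [heading=161, draw]
  BK 9: (-9.345,-8.449) -> (-0.835,-11.379) [heading=161, draw]
  REPEAT 2 [
    -- iteration 1/2 --
    FD 5: (-0.835,-11.379) -> (-5.562,-9.752) [heading=161, draw]
    RT 32: heading 161 -> 129
    BK 1: (-5.562,-9.752) -> (-4.933,-10.529) [heading=129, draw]
    -- iteration 2/2 --
    FD 5: (-4.933,-10.529) -> (-8.08,-6.643) [heading=129, draw]
    RT 32: heading 129 -> 97
    BK 1: (-8.08,-6.643) -> (-7.958,-7.635) [heading=97, draw]
  ]
]
FD 3: (-7.958,-7.635) -> (-8.323,-4.658) [heading=97, draw]
RT 270: heading 97 -> 187
Final: pos=(-8.323,-4.658), heading=187, 15 segment(s) drawn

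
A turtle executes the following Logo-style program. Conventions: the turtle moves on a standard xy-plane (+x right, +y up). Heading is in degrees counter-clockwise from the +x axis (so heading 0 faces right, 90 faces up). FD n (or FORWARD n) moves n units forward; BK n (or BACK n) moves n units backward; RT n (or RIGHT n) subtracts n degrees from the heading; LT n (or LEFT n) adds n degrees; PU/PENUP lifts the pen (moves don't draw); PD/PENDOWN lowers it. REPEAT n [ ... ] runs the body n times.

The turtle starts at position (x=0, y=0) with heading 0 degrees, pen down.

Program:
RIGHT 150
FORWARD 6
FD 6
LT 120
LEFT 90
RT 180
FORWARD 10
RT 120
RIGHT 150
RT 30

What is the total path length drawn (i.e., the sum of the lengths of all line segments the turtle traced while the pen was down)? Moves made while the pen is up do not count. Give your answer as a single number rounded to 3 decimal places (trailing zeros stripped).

Executing turtle program step by step:
Start: pos=(0,0), heading=0, pen down
RT 150: heading 0 -> 210
FD 6: (0,0) -> (-5.196,-3) [heading=210, draw]
FD 6: (-5.196,-3) -> (-10.392,-6) [heading=210, draw]
LT 120: heading 210 -> 330
LT 90: heading 330 -> 60
RT 180: heading 60 -> 240
FD 10: (-10.392,-6) -> (-15.392,-14.66) [heading=240, draw]
RT 120: heading 240 -> 120
RT 150: heading 120 -> 330
RT 30: heading 330 -> 300
Final: pos=(-15.392,-14.66), heading=300, 3 segment(s) drawn

Segment lengths:
  seg 1: (0,0) -> (-5.196,-3), length = 6
  seg 2: (-5.196,-3) -> (-10.392,-6), length = 6
  seg 3: (-10.392,-6) -> (-15.392,-14.66), length = 10
Total = 22

Answer: 22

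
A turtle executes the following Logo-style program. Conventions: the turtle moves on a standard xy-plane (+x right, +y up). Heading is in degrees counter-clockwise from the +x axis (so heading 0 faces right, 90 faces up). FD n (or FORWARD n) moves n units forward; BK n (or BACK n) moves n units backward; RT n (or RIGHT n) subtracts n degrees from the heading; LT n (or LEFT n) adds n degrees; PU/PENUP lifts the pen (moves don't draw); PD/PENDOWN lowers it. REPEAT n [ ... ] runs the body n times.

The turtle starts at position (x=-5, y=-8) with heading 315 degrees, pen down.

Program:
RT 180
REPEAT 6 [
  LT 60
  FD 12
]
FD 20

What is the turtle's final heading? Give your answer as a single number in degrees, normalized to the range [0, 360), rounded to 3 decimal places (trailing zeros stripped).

Answer: 135

Derivation:
Executing turtle program step by step:
Start: pos=(-5,-8), heading=315, pen down
RT 180: heading 315 -> 135
REPEAT 6 [
  -- iteration 1/6 --
  LT 60: heading 135 -> 195
  FD 12: (-5,-8) -> (-16.591,-11.106) [heading=195, draw]
  -- iteration 2/6 --
  LT 60: heading 195 -> 255
  FD 12: (-16.591,-11.106) -> (-19.697,-22.697) [heading=255, draw]
  -- iteration 3/6 --
  LT 60: heading 255 -> 315
  FD 12: (-19.697,-22.697) -> (-11.212,-31.182) [heading=315, draw]
  -- iteration 4/6 --
  LT 60: heading 315 -> 15
  FD 12: (-11.212,-31.182) -> (0.379,-28.076) [heading=15, draw]
  -- iteration 5/6 --
  LT 60: heading 15 -> 75
  FD 12: (0.379,-28.076) -> (3.485,-16.485) [heading=75, draw]
  -- iteration 6/6 --
  LT 60: heading 75 -> 135
  FD 12: (3.485,-16.485) -> (-5,-8) [heading=135, draw]
]
FD 20: (-5,-8) -> (-19.142,6.142) [heading=135, draw]
Final: pos=(-19.142,6.142), heading=135, 7 segment(s) drawn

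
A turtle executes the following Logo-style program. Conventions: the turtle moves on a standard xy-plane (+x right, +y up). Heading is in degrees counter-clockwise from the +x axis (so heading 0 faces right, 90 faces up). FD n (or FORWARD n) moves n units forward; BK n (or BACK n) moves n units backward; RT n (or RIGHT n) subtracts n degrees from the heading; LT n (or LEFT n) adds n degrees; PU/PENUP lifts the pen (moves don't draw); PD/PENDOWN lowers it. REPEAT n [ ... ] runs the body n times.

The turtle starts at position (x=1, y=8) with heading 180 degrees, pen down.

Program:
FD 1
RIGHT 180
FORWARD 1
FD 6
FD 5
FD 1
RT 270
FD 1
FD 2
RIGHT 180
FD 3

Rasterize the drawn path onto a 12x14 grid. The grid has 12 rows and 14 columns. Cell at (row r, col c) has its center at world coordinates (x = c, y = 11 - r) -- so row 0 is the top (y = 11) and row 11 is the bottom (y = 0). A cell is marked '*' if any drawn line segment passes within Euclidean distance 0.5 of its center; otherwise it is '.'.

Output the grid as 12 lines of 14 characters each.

Answer: .............*
.............*
.............*
**************
..............
..............
..............
..............
..............
..............
..............
..............

Derivation:
Segment 0: (1,8) -> (0,8)
Segment 1: (0,8) -> (1,8)
Segment 2: (1,8) -> (7,8)
Segment 3: (7,8) -> (12,8)
Segment 4: (12,8) -> (13,8)
Segment 5: (13,8) -> (13,9)
Segment 6: (13,9) -> (13,11)
Segment 7: (13,11) -> (13,8)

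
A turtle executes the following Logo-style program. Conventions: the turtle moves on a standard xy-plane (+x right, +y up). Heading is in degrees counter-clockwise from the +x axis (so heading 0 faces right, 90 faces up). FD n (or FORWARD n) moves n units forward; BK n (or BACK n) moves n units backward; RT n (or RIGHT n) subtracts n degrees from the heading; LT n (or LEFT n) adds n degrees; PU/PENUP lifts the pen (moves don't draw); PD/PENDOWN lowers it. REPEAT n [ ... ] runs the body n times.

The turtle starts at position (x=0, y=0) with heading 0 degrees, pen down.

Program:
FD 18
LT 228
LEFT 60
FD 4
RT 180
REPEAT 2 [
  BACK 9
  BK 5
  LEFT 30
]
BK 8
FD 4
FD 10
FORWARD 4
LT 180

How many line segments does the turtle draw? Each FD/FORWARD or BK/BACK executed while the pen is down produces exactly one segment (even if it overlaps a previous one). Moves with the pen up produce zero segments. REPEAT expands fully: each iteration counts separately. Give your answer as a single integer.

Executing turtle program step by step:
Start: pos=(0,0), heading=0, pen down
FD 18: (0,0) -> (18,0) [heading=0, draw]
LT 228: heading 0 -> 228
LT 60: heading 228 -> 288
FD 4: (18,0) -> (19.236,-3.804) [heading=288, draw]
RT 180: heading 288 -> 108
REPEAT 2 [
  -- iteration 1/2 --
  BK 9: (19.236,-3.804) -> (22.017,-12.364) [heading=108, draw]
  BK 5: (22.017,-12.364) -> (23.562,-17.119) [heading=108, draw]
  LT 30: heading 108 -> 138
  -- iteration 2/2 --
  BK 9: (23.562,-17.119) -> (30.251,-23.141) [heading=138, draw]
  BK 5: (30.251,-23.141) -> (33.966,-26.487) [heading=138, draw]
  LT 30: heading 138 -> 168
]
BK 8: (33.966,-26.487) -> (41.792,-28.15) [heading=168, draw]
FD 4: (41.792,-28.15) -> (37.879,-27.318) [heading=168, draw]
FD 10: (37.879,-27.318) -> (28.097,-25.239) [heading=168, draw]
FD 4: (28.097,-25.239) -> (24.185,-24.408) [heading=168, draw]
LT 180: heading 168 -> 348
Final: pos=(24.185,-24.408), heading=348, 10 segment(s) drawn
Segments drawn: 10

Answer: 10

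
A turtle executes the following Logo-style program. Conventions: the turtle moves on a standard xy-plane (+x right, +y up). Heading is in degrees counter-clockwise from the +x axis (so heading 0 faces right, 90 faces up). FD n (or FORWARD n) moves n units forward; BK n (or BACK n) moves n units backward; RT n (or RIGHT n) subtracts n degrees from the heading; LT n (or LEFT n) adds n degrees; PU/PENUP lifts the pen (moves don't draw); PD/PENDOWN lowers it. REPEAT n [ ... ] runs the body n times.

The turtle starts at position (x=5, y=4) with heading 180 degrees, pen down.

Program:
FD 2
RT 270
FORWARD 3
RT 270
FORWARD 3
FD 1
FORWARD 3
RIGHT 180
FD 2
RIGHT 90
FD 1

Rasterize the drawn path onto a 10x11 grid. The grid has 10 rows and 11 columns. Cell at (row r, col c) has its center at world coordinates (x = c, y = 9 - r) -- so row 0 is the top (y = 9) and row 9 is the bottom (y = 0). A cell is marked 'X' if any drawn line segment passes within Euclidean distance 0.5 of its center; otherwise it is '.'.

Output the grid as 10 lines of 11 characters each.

Segment 0: (5,4) -> (3,4)
Segment 1: (3,4) -> (3,1)
Segment 2: (3,1) -> (6,1)
Segment 3: (6,1) -> (7,1)
Segment 4: (7,1) -> (10,1)
Segment 5: (10,1) -> (8,1)
Segment 6: (8,1) -> (8,2)

Answer: ...........
...........
...........
...........
...........
...XXX.....
...X.......
...X....X..
...XXXXXXXX
...........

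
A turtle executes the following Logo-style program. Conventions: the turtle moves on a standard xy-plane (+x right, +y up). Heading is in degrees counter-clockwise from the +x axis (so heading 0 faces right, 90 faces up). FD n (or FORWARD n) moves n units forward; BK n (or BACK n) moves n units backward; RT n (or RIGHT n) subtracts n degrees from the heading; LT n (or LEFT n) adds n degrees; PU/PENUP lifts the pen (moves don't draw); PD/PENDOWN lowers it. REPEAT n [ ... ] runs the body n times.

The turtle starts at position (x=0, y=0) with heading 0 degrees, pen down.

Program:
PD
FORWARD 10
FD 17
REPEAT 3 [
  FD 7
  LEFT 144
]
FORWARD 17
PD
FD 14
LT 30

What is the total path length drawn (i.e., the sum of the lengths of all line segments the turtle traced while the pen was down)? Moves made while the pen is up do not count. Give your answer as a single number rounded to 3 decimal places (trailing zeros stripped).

Answer: 79

Derivation:
Executing turtle program step by step:
Start: pos=(0,0), heading=0, pen down
PD: pen down
FD 10: (0,0) -> (10,0) [heading=0, draw]
FD 17: (10,0) -> (27,0) [heading=0, draw]
REPEAT 3 [
  -- iteration 1/3 --
  FD 7: (27,0) -> (34,0) [heading=0, draw]
  LT 144: heading 0 -> 144
  -- iteration 2/3 --
  FD 7: (34,0) -> (28.337,4.114) [heading=144, draw]
  LT 144: heading 144 -> 288
  -- iteration 3/3 --
  FD 7: (28.337,4.114) -> (30.5,-2.543) [heading=288, draw]
  LT 144: heading 288 -> 72
]
FD 17: (30.5,-2.543) -> (35.753,13.625) [heading=72, draw]
PD: pen down
FD 14: (35.753,13.625) -> (40.08,26.94) [heading=72, draw]
LT 30: heading 72 -> 102
Final: pos=(40.08,26.94), heading=102, 7 segment(s) drawn

Segment lengths:
  seg 1: (0,0) -> (10,0), length = 10
  seg 2: (10,0) -> (27,0), length = 17
  seg 3: (27,0) -> (34,0), length = 7
  seg 4: (34,0) -> (28.337,4.114), length = 7
  seg 5: (28.337,4.114) -> (30.5,-2.543), length = 7
  seg 6: (30.5,-2.543) -> (35.753,13.625), length = 17
  seg 7: (35.753,13.625) -> (40.08,26.94), length = 14
Total = 79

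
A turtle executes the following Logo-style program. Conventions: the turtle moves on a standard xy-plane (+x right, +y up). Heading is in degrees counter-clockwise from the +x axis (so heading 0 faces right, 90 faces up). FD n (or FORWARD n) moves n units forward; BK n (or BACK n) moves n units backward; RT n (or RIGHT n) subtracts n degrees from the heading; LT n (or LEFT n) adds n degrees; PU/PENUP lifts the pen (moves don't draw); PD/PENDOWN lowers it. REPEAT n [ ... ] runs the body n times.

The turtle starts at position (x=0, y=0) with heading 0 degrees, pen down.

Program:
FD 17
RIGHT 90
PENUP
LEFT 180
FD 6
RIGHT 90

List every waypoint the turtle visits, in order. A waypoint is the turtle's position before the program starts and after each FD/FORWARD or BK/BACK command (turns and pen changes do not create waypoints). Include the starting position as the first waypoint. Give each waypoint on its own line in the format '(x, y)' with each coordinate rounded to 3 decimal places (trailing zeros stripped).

Executing turtle program step by step:
Start: pos=(0,0), heading=0, pen down
FD 17: (0,0) -> (17,0) [heading=0, draw]
RT 90: heading 0 -> 270
PU: pen up
LT 180: heading 270 -> 90
FD 6: (17,0) -> (17,6) [heading=90, move]
RT 90: heading 90 -> 0
Final: pos=(17,6), heading=0, 1 segment(s) drawn
Waypoints (3 total):
(0, 0)
(17, 0)
(17, 6)

Answer: (0, 0)
(17, 0)
(17, 6)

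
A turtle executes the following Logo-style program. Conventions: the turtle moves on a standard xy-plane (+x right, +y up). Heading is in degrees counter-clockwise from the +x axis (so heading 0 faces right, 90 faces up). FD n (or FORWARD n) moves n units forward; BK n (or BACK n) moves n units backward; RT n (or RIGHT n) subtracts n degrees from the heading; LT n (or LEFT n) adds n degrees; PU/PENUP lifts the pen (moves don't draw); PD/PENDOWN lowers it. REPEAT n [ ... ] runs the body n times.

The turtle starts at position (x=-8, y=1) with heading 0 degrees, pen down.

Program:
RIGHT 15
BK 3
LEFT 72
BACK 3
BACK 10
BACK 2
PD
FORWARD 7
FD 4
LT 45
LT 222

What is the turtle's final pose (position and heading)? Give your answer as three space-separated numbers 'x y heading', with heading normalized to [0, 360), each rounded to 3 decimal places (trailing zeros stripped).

Executing turtle program step by step:
Start: pos=(-8,1), heading=0, pen down
RT 15: heading 0 -> 345
BK 3: (-8,1) -> (-10.898,1.776) [heading=345, draw]
LT 72: heading 345 -> 57
BK 3: (-10.898,1.776) -> (-12.532,-0.74) [heading=57, draw]
BK 10: (-12.532,-0.74) -> (-17.978,-9.126) [heading=57, draw]
BK 2: (-17.978,-9.126) -> (-19.067,-10.804) [heading=57, draw]
PD: pen down
FD 7: (-19.067,-10.804) -> (-15.255,-4.933) [heading=57, draw]
FD 4: (-15.255,-4.933) -> (-13.076,-1.578) [heading=57, draw]
LT 45: heading 57 -> 102
LT 222: heading 102 -> 324
Final: pos=(-13.076,-1.578), heading=324, 6 segment(s) drawn

Answer: -13.076 -1.578 324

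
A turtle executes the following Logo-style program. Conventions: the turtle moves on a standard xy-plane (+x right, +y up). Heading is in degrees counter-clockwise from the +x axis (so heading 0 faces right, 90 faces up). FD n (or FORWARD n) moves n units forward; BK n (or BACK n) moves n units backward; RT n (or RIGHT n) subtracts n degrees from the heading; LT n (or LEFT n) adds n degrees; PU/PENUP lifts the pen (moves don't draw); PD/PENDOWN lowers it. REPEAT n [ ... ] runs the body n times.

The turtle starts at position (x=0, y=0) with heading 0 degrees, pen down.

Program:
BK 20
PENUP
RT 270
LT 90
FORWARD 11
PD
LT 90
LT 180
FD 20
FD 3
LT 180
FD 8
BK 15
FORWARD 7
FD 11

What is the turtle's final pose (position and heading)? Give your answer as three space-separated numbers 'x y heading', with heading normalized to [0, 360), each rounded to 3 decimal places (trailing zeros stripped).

Answer: -31 12 270

Derivation:
Executing turtle program step by step:
Start: pos=(0,0), heading=0, pen down
BK 20: (0,0) -> (-20,0) [heading=0, draw]
PU: pen up
RT 270: heading 0 -> 90
LT 90: heading 90 -> 180
FD 11: (-20,0) -> (-31,0) [heading=180, move]
PD: pen down
LT 90: heading 180 -> 270
LT 180: heading 270 -> 90
FD 20: (-31,0) -> (-31,20) [heading=90, draw]
FD 3: (-31,20) -> (-31,23) [heading=90, draw]
LT 180: heading 90 -> 270
FD 8: (-31,23) -> (-31,15) [heading=270, draw]
BK 15: (-31,15) -> (-31,30) [heading=270, draw]
FD 7: (-31,30) -> (-31,23) [heading=270, draw]
FD 11: (-31,23) -> (-31,12) [heading=270, draw]
Final: pos=(-31,12), heading=270, 7 segment(s) drawn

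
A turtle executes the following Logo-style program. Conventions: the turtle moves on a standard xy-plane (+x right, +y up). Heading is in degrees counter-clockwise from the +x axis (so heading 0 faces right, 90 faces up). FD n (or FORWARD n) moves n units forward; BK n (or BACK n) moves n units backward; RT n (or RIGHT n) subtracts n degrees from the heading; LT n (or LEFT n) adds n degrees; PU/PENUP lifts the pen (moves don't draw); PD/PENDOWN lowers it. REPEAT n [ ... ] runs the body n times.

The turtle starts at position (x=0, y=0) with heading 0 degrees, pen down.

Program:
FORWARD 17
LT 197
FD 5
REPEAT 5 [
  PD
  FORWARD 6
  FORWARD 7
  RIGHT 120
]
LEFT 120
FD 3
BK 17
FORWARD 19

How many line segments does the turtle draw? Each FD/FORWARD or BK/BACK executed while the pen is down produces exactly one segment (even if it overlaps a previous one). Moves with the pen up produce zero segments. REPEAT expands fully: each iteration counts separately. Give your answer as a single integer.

Executing turtle program step by step:
Start: pos=(0,0), heading=0, pen down
FD 17: (0,0) -> (17,0) [heading=0, draw]
LT 197: heading 0 -> 197
FD 5: (17,0) -> (12.218,-1.462) [heading=197, draw]
REPEAT 5 [
  -- iteration 1/5 --
  PD: pen down
  FD 6: (12.218,-1.462) -> (6.481,-3.216) [heading=197, draw]
  FD 7: (6.481,-3.216) -> (-0.213,-5.263) [heading=197, draw]
  RT 120: heading 197 -> 77
  -- iteration 2/5 --
  PD: pen down
  FD 6: (-0.213,-5.263) -> (1.136,0.584) [heading=77, draw]
  FD 7: (1.136,0.584) -> (2.711,7.404) [heading=77, draw]
  RT 120: heading 77 -> 317
  -- iteration 3/5 --
  PD: pen down
  FD 6: (2.711,7.404) -> (7.099,3.312) [heading=317, draw]
  FD 7: (7.099,3.312) -> (12.218,-1.462) [heading=317, draw]
  RT 120: heading 317 -> 197
  -- iteration 4/5 --
  PD: pen down
  FD 6: (12.218,-1.462) -> (6.481,-3.216) [heading=197, draw]
  FD 7: (6.481,-3.216) -> (-0.213,-5.263) [heading=197, draw]
  RT 120: heading 197 -> 77
  -- iteration 5/5 --
  PD: pen down
  FD 6: (-0.213,-5.263) -> (1.136,0.584) [heading=77, draw]
  FD 7: (1.136,0.584) -> (2.711,7.404) [heading=77, draw]
  RT 120: heading 77 -> 317
]
LT 120: heading 317 -> 77
FD 3: (2.711,7.404) -> (3.386,10.327) [heading=77, draw]
BK 17: (3.386,10.327) -> (-0.438,-6.237) [heading=77, draw]
FD 19: (-0.438,-6.237) -> (3.836,12.276) [heading=77, draw]
Final: pos=(3.836,12.276), heading=77, 15 segment(s) drawn
Segments drawn: 15

Answer: 15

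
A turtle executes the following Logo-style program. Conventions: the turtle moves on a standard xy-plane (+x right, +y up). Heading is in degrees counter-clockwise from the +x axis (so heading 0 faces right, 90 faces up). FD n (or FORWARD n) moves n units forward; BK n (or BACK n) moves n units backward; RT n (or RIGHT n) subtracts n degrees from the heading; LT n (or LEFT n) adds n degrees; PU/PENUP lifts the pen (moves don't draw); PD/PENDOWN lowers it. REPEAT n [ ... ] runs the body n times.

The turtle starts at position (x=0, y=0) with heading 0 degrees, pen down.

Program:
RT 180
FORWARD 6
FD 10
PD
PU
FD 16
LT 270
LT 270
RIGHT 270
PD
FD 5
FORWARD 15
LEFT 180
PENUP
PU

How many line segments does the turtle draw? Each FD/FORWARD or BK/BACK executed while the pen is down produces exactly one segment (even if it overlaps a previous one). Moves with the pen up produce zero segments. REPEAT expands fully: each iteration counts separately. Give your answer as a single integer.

Executing turtle program step by step:
Start: pos=(0,0), heading=0, pen down
RT 180: heading 0 -> 180
FD 6: (0,0) -> (-6,0) [heading=180, draw]
FD 10: (-6,0) -> (-16,0) [heading=180, draw]
PD: pen down
PU: pen up
FD 16: (-16,0) -> (-32,0) [heading=180, move]
LT 270: heading 180 -> 90
LT 270: heading 90 -> 0
RT 270: heading 0 -> 90
PD: pen down
FD 5: (-32,0) -> (-32,5) [heading=90, draw]
FD 15: (-32,5) -> (-32,20) [heading=90, draw]
LT 180: heading 90 -> 270
PU: pen up
PU: pen up
Final: pos=(-32,20), heading=270, 4 segment(s) drawn
Segments drawn: 4

Answer: 4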